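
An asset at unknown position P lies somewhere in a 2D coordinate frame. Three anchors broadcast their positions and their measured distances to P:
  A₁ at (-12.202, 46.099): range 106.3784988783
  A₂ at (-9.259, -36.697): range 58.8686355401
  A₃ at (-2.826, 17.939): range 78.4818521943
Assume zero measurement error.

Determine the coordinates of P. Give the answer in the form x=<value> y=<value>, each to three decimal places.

x=49.482 y=-40.570

eq1: (x + 12.202)² + (y − 46.099)² = 106.3784988783²
eq2: (x + 9.259)² + (y + 36.697)² = 58.8686355401²
eq3: (x + 2.826)² + (y − 17.939)² = 78.4818521943²
eq3−eq2, eq3−eq1 (x²,y² cancel):
  -12.866·x − 109.272·y = 3796.489767
  -18.752·x + 56.320·y = -3212.771292
det = -12.866·56.320 − -109.272·-18.752 = -2773.681664
x = (3796.489767·56.320 − -109.272·-3212.771292) / -2773.681664 = 49.482117
y = (-12.866·-3212.771292 − 3796.489767·-18.752) / -2773.681664 = -40.569649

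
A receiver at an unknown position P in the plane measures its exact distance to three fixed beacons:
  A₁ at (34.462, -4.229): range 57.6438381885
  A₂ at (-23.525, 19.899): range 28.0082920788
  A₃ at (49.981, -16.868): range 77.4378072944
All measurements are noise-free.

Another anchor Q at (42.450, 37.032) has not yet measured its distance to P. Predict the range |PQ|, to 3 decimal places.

eq1: (x − 34.462)² + (y + 4.229)² = 57.6438381885²
eq2: (x + 23.525)² + (y − 19.899)² = 28.0082920788²
eq3: (x − 49.981)² + (y + 16.868)² = 77.4378072944²
eq3−eq1, eq3−eq2 (x²,y² cancel):
  -31.038·x + 25.278·y = 1096.686017
  -147.012·x + 73.534·y = 3378.915614
det = -31.038·73.534 − 25.278·-147.012 = 1433.821044
x = (1096.686017·73.534 − 25.278·3378.915614) / 1433.821044 = -3.325742
y = (-31.038·3378.915614 − 1096.686017·-147.012) / 1433.821044 = 39.301433
|P − Q| = √((-3.325742 − 42.450)² + (39.301433 − 37.032)²) = 45.831964

45.832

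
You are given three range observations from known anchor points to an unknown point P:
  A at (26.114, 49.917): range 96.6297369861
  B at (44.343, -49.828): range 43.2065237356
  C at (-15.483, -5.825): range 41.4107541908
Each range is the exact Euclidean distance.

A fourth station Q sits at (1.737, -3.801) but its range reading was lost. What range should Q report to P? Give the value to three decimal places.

39.749

eq1: (x − 26.114)² + (y − 49.917)² = 96.6297369861²
eq2: (x − 44.343)² + (y + 49.828)² = 43.2065237356²
eq3: (x + 15.483)² + (y + 5.825)² = 41.4107541908²
eq2−eq1, eq2−eq3 (x²,y² cancel):
  -36.458·x + 199.490·y = -8745.985725
  -119.652·x + 88.006·y = -4023.524188
det = -36.458·88.006 − 199.490·-119.652 = 20660.854732
x = (-8745.985725·88.006 − 199.490·-4023.524188) / 20660.854732 = 1.594979
y = (-36.458·-4023.524188 − -8745.985725·-119.652) / 20660.854732 = -43.550233
|P − Q| = √((1.594979 − 1.737)² + (-43.550233 − -3.801)²) = 39.749487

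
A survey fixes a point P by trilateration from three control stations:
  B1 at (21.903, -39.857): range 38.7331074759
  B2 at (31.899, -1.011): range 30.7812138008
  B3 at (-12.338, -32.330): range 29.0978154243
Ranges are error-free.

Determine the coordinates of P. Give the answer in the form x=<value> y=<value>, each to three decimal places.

x=1.672 y=-6.827

eq1: (x − 21.903)² + (y + 39.857)² = 38.7331074759²
eq2: (x − 31.899)² + (y + 1.011)² = 30.7812138008²
eq3: (x + 12.338)² + (y + 32.330)² = 29.0978154243²
eq1−eq2, eq1−eq3 (x²,y² cancel):
  19.992·x + 77.692·y = -496.983044
  -68.482·x + 15.054·y = -217.295962
det = 19.992·15.054 − 77.692·-68.482 = 5621.463112
x = (-496.983044·15.054 − 77.692·-217.295962) / 5621.463112 = 1.672265
y = (19.992·-217.295962 − -496.983044·-68.482) / 5621.463112 = -6.827150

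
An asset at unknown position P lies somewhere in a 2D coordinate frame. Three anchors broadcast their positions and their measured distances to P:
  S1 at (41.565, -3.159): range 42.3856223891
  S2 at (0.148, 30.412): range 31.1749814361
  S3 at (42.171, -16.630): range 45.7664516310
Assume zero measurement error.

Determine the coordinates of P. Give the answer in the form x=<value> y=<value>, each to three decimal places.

x=-0.752 y=-0.750

eq1: (x − 41.565)² + (y + 3.159)² = 42.3856223891²
eq2: (x − 0.148)² + (y − 30.412)² = 31.1749814361²
eq3: (x − 42.171)² + (y + 16.630)² = 45.7664516310²
eq2−eq1, eq2−eq3 (x²,y² cancel):
  82.834·x − 67.142·y = -11.944660
  84.046·x − 94.084·y = 7.349866
det = 82.834·-94.084 − -67.142·84.046 = -2150.337524
x = (-11.944660·-94.084 − -67.142·7.349866) / -2150.337524 = -0.752108
y = (82.834·7.349866 − -11.944660·84.046) / -2150.337524 = -0.749984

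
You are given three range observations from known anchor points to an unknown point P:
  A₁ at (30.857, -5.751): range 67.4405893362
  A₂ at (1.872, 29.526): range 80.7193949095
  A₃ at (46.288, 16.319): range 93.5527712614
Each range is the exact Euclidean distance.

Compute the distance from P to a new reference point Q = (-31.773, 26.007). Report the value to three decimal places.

eq1: (x − 30.857)² + (y + 5.751)² = 67.4405893362²
eq2: (x − 1.872)² + (y − 29.526)² = 80.7193949095²
eq3: (x − 46.288)² + (y − 16.319)² = 93.5527712614²
eq2−eq3, eq2−eq1 (x²,y² cancel):
  88.832·x − 26.414·y = -702.900651
  57.970·x − 70.554·y = 2077.327015
det = 88.832·-70.554 − -26.414·57.970 = -4736.233348
x = (-702.900651·-70.554 − -26.414·2077.327015) / -4736.233348 = -22.056128
y = (88.832·2077.327015 − -702.900651·57.970) / -4736.233348 = -47.565280
|P − Q| = √((-22.056128 − -31.773)² + (-47.565280 − 26.007)²) = 74.211171

74.211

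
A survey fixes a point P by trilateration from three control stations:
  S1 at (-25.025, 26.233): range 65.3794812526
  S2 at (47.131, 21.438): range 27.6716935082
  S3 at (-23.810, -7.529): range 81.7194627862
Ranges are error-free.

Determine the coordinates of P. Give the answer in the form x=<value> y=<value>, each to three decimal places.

x=36.916 y=47.155

eq1: (x + 25.025)² + (y − 26.233)² = 65.3794812526²
eq2: (x − 47.131)² + (y − 21.438)² = 27.6716935082²
eq3: (x + 23.810)² + (y + 7.529)² = 81.7194627862²
eq3−eq1, eq3−eq2 (x²,y² cancel):
  -2.430·x + 67.524·y = 3094.413002
  141.882·x + 57.934·y = 7969.665040
det = -2.430·57.934 − 67.524·141.882 = -9721.219788
x = (3094.413002·57.934 − 67.524·7969.665040) / -9721.219788 = 36.916349
y = (-2.430·7969.665040 − 3094.413002·141.882) / -9721.219788 = 47.155378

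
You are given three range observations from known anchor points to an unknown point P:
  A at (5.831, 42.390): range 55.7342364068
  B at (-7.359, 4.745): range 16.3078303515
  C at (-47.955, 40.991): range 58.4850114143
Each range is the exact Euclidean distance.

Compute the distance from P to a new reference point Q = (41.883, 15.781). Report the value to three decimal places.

eq1: (x − 5.831)² + (y − 42.390)² = 55.7342364068²
eq2: (x + 7.359)² + (y − 4.745)² = 16.3078303515²
eq3: (x + 47.955)² + (y − 40.991)² = 58.4850114143²
eq2−eq3, eq2−eq1 (x²,y² cancel):
  -81.192·x + 72.492·y = 748.722971
  26.380·x + 75.290·y = -1086.117022
det = -81.192·75.290 − 72.492·26.380 = -8025.284640
x = (748.722971·75.290 − 72.492·-1086.117022) / -8025.284640 = -16.835060
y = (-81.192·-1086.117022 − 748.722971·26.380) / -8025.284640 = -8.527137
|P − Q| = √((-16.835060 − 41.883)² + (-8.527137 − 15.781)²) = 63.550736

63.551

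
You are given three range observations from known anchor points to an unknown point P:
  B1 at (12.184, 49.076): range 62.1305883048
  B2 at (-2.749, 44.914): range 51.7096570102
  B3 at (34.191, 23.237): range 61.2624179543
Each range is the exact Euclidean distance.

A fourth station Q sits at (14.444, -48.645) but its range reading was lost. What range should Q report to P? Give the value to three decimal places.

eq1: (x − 12.184)² + (y − 49.076)² = 62.1305883048²
eq2: (x + 2.749)² + (y − 44.914)² = 51.7096570102²
eq3: (x − 34.191)² + (y − 23.237)² = 61.2624179543²
eq1−eq2, eq1−eq3 (x²,y² cancel):
  -29.866·x − 8.324·y = 654.242140
  44.014·x − 51.678·y = -740.794833
det = -29.866·-51.678 − -8.324·44.014 = 1909.787684
x = (654.242140·-51.678 − -8.324·-740.794833) / 1909.787684 = -20.932328
y = (-29.866·-740.794833 − 654.242140·44.014) / 1909.787684 = -3.493182
|P − Q| = √((-20.932328 − 14.444)² + (-3.493182 − -48.645)²) = 57.360015

57.360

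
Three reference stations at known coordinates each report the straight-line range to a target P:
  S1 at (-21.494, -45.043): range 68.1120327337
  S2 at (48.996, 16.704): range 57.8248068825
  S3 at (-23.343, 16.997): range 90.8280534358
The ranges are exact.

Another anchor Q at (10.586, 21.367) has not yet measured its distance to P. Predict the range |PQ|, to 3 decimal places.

eq1: (x + 21.494)² + (y + 45.043)² = 68.1120327337²
eq2: (x − 48.996)² + (y − 16.704)² = 57.8248068825²
eq3: (x + 23.343)² + (y − 16.997)² = 90.8280534358²
eq3−eq1, eq3−eq2 (x²,y² cancel):
  3.698·x − 124.080·y = 5267.556515
  144.678·x − 0.586·y = 6751.864974
det = 3.698·-0.586 − -124.080·144.678 = 17949.479212
x = (5267.556515·-0.586 − -124.080·6751.864974) / 17949.479212 = 46.501885
y = (3.698·6751.864974 − 5267.556515·144.678) / 17949.479212 = -41.066993
|P − Q| = √((46.501885 − 10.586)² + (-41.066993 − 21.367)²) = 72.027455

72.027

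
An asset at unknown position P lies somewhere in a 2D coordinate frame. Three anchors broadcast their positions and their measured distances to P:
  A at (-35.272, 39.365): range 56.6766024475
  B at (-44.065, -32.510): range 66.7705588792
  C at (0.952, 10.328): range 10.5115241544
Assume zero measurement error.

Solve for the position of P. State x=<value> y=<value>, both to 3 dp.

x=10.512 y=5.957

eq1: (x + 35.272)² + (y − 39.365)² = 56.6766024475²
eq2: (x + 44.065)² + (y + 32.510)² = 66.7705588792²
eq3: (x − 0.952)² + (y − 10.328)² = 10.5115241544²
eq2−eq1, eq2−eq3 (x²,y² cancel):
  17.586·x + 143.750·y = 1041.163152
  90.034·x + 85.676·y = 1456.764956
det = 17.586·85.676 − 143.750·90.034 = -11435.689364
x = (1041.163152·85.676 − 143.750·1456.764956) / -11435.689364 = 10.511589
y = (17.586·1456.764956 − 1041.163152·90.034) / -11435.689364 = 5.956914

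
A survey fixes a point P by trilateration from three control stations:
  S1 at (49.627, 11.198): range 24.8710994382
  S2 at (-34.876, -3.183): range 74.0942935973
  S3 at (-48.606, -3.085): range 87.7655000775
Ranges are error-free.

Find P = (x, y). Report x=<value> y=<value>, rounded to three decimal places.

x=38.785 y=-11.185

eq1: (x − 49.627)² + (y − 11.198)² = 24.8710994382²
eq2: (x + 34.876)² + (y + 3.183)² = 74.0942935973²
eq3: (x + 48.606)² + (y + 3.085)² = 87.7655000775²
eq2−eq1, eq2−eq3 (x²,y² cancel):
  169.006·x + 28.762·y = 6233.160224
  -27.460·x + 0.196·y = -1067.225064
det = 169.006·0.196 − 28.762·-27.460 = 822.929696
x = (6233.160224·0.196 − 28.762·-1067.225064) / 822.929696 = 38.784877
y = (169.006·-1067.225064 − 6233.160224·-27.460) / 822.929696 = -11.185475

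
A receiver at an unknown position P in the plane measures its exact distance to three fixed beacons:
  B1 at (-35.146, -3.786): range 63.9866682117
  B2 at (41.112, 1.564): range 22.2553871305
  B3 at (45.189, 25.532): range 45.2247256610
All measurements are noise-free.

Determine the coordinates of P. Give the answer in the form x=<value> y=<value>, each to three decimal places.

x=27.635 y=-16.147

eq1: (x + 35.146)² + (y + 3.786)² = 63.9866682117²
eq2: (x − 41.112)² + (y − 1.564)² = 22.2553871305²
eq3: (x − 45.189)² + (y − 25.532)² = 45.2247256610²
eq3−eq1, eq3−eq2 (x²,y² cancel):
  -160.670·x − 58.636·y = -3493.371531
  -8.154·x − 47.936·y = 548.687450
det = -160.670·-47.936 − -58.636·-8.154 = 7223.759176
x = (-3493.371531·-47.936 − -58.636·548.687450) / 7223.759176 = 27.635347
y = (-160.670·548.687450 − -3493.371531·-8.154) / 7223.759176 = -16.147073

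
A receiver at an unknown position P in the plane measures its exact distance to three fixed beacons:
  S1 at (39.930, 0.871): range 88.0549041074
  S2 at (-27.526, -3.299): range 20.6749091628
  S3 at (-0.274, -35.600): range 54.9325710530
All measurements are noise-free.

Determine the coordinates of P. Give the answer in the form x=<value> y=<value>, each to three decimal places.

eq1: (x − 39.930)² + (y − 0.871)² = 88.0549041074²
eq2: (x + 27.526)² + (y + 3.299)² = 20.6749091628²
eq3: (x + 0.274)² + (y + 35.600)² = 54.9325710530²
eq3−eq1, eq3−eq2 (x²,y² cancel):
  80.408·x + 72.942·y = -4408.350310
  -54.504·x + 64.602·y = 2091.264495
det = 80.408·64.602 − 72.942·-54.504 = 9170.148384
x = (-4408.350310·64.602 − 72.942·2091.264495) / 9170.148384 = -47.690533
y = (80.408·2091.264495 − -4408.350310·-54.504) / 9170.148384 = -7.864467

x=-47.691 y=-7.864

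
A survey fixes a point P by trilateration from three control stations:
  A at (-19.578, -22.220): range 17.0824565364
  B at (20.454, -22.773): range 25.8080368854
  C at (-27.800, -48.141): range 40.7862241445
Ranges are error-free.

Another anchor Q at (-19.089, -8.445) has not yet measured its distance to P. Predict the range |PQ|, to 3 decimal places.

16.300

eq1: (x + 19.578)² + (y + 22.220)² = 17.0824565364²
eq2: (x − 20.454)² + (y + 22.773)² = 25.8080368854²
eq3: (x + 27.800)² + (y + 48.141)² = 40.7862241445²
eq3−eq2, eq3−eq1 (x²,y² cancel):
  96.508·x + 50.736·y = -1155.958924
  16.444·x + 51.842·y = -841.663638
det = 96.508·51.842 − 50.736·16.444 = 4168.864952
x = (-1155.958924·51.842 − 50.736·-841.663638) / 4168.864952 = -4.131718
y = (96.508·-841.663638 − -1155.958924·16.444) / 4168.864952 = -14.924611
|P − Q| = √((-4.131718 − -19.089)² + (-14.924611 − -8.445)²) = 16.300479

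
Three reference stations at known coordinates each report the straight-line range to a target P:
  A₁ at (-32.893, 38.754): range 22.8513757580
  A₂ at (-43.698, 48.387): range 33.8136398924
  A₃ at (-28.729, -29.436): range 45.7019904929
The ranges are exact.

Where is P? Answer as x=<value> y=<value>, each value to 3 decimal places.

x=-34.185 y=15.939

eq1: (x + 32.893)² + (y − 38.754)² = 22.8513757580²
eq2: (x + 43.698)² + (y − 48.387)² = 33.8136398924²
eq3: (x + 28.729)² + (y + 29.436)² = 45.7019904929²
eq2−eq1, eq2−eq3 (x²,y² cancel):
  21.610·x − 19.266·y = -1045.818139
  29.938·x − 155.646·y = -3504.293128
det = 21.610·-155.646 − -19.266·29.938 = -2786.724552
x = (-1045.818139·-155.646 − -19.266·-3504.293128) / -2786.724552 = -34.184828
y = (21.610·-3504.293128 − -1045.818139·29.938) / -2786.724552 = 15.939168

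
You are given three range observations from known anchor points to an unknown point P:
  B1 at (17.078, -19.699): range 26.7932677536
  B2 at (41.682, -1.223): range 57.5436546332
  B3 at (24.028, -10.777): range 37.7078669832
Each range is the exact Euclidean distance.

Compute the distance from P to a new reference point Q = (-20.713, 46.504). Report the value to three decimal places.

82.666

eq1: (x − 17.078)² + (y + 19.699)² = 26.7932677536²
eq2: (x − 41.682)² + (y + 1.223)² = 57.5436546332²
eq3: (x − 24.028)² + (y + 10.777)² = 37.7078669832²
eq2−eq1, eq2−eq3 (x²,y² cancel):
  -49.208·x − 36.952·y = 1534.216824
  -35.308·x − 19.108·y = 843.992616
det = -49.208·-19.108 − -36.952·-35.308 = -364.434752
x = (1534.216824·-19.108 − -36.952·843.992616) / -364.434752 = -5.135076
y = (-49.208·843.992616 − 1534.216824·-35.308) / -364.434752 = -34.680938
|P − Q| = √((-5.135076 − -20.713)² + (-34.680938 − 46.504)²) = 82.665990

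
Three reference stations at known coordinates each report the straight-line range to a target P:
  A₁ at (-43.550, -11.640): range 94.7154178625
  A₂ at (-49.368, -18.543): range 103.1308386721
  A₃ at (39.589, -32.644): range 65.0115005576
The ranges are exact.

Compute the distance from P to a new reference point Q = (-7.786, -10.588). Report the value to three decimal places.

64.493

eq1: (x + 43.550)² + (y + 11.640)² = 94.7154178625²
eq2: (x + 49.368)² + (y + 18.543)² = 103.1308386721²
eq3: (x − 39.589)² + (y + 32.644)² = 65.0115005576²
eq2−eq3, eq2−eq1 (x²,y² cancel):
  177.914·x − 28.202·y = 6261.352064
  11.636·x + 13.806·y = 916.009331
det = 177.914·13.806 − -28.202·11.636 = 2784.439156
x = (6261.352064·13.806 − -28.202·916.009331) / 2784.439156 = 40.323209
y = (177.914·916.009331 − 6261.352064·11.636) / 2784.439156 = 32.363355
|P − Q| = √((40.323209 − -7.786)² + (32.363355 − -10.588)²) = 64.492750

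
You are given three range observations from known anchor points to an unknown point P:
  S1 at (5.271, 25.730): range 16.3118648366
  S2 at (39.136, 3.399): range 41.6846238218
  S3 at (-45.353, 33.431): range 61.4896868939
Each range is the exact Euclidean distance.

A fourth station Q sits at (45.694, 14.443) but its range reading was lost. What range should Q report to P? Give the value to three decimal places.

eq1: (x − 5.271)² + (y − 25.730)² = 16.3118648366²
eq2: (x − 39.136)² + (y − 3.399)² = 41.6846238218²
eq3: (x + 45.353)² + (y − 33.431)² = 61.4896868939²
eq1−eq2, eq1−eq3 (x²,y² cancel):
  67.730·x − 44.662·y = -618.167573
  -101.248·x + 15.402·y = -1030.194631
det = 67.730·15.402 − -44.662·-101.248 = -3478.760716
x = (-618.167573·15.402 − -44.662·-1030.194631) / -3478.760716 = 15.963032
y = (67.730·-1030.194631 − -618.167573·-101.248) / -3478.760716 = 38.048985
|P − Q| = √((15.963032 − 45.694)² + (38.048985 − 14.443)²) = 37.962784

37.963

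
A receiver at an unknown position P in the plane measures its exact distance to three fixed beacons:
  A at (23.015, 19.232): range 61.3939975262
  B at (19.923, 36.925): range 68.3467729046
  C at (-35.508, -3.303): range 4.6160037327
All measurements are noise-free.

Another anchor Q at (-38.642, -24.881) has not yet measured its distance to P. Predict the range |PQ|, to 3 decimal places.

19.024

eq1: (x − 23.015)² + (y − 19.232)² = 61.3939975262²
eq2: (x − 19.923)² + (y − 36.925)² = 68.3467729046²
eq3: (x + 35.508)² + (y + 3.303)² = 4.6160037327²
eq2−eq3, eq2−eq1 (x²,y² cancel):
  -110.862·x − 80.456·y = 4161.320195
  6.184·x − 35.386·y = 41.236929
det = -110.862·-35.386 − -80.456·6.184 = 4420.502636
x = (4161.320195·-35.386 − -80.456·41.236929) / 4420.502636 = -32.560713
y = (-110.862·41.236929 − 4161.320195·6.184) / 4420.502636 = -6.855603
|P − Q| = √((-32.560713 − -38.642)² + (-6.855603 − -24.881)²) = 19.023590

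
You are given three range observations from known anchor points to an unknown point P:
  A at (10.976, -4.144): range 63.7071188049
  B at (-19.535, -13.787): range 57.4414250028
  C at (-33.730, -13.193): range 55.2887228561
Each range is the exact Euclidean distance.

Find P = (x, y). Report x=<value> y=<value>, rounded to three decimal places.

eq1: (x − 10.976)² + (y + 4.144)² = 63.7071188049²
eq2: (x + 19.535)² + (y + 13.787)² = 57.4414250028²
eq3: (x + 33.730)² + (y + 13.193)² = 55.2887228561²
eq1−eq2, eq1−eq3 (x²,y² cancel):
  -61.022·x − 19.286·y = 1193.131962
  -89.412·x − 18.098·y = 2175.876948
det = -61.022·-18.098 − -19.286·-89.412 = -620.023676
x = (1193.131962·-18.098 − -19.286·2175.876948) / -620.023676 = -32.854650
y = (-61.022·2175.876948 − 1193.131962·-89.412) / -620.023676 = 42.088793

x=-32.855 y=42.089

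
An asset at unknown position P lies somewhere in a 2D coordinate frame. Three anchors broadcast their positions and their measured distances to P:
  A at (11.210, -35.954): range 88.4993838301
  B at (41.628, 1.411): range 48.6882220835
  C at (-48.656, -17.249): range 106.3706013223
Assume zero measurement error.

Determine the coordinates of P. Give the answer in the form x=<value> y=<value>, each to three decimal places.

eq1: (x − 11.210)² + (y + 35.954)² = 88.4993838301²
eq2: (x − 41.628)² + (y − 1.411)² = 48.6882220835²
eq3: (x + 48.656)² + (y + 17.249)² = 106.3706013223²
eq3−eq2, eq3−eq1 (x²,y² cancel):
  180.568·x + 37.320·y = 8014.108824
  119.732·x − 37.410·y = 2235.983766
det = 180.568·-37.410 − 37.320·119.732 = -11223.447120
x = (8014.108824·-37.410 − 37.320·2235.983766) / -11223.447120 = 34.147684
y = (180.568·2235.983766 − 8014.108824·119.732) / -11223.447120 = 49.521164

x=34.148 y=49.521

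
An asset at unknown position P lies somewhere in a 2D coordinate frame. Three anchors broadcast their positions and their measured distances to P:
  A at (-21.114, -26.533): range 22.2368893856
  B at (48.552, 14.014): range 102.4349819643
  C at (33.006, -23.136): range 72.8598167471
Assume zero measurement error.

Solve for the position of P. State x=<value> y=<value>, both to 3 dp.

eq1: (x + 21.114)² + (y + 26.533)² = 22.2368893856²
eq2: (x − 48.552)² + (y − 14.014)² = 102.4349819643²
eq3: (x − 33.006)² + (y + 23.136)² = 72.8598167471²
eq2−eq1, eq2−eq3 (x²,y² cancel):
  -139.332·x − 81.094·y = 8594.558465
  -31.092·x − 74.300·y = 4255.354266
det = -139.332·-74.300 − -81.094·-31.092 = 7830.992952
x = (8594.558465·-74.300 − -81.094·4255.354266) / 7830.992952 = -37.478261
y = (-139.332·4255.354266 − 8594.558465·-31.092) / 7830.992952 = -41.589235

x=-37.478 y=-41.589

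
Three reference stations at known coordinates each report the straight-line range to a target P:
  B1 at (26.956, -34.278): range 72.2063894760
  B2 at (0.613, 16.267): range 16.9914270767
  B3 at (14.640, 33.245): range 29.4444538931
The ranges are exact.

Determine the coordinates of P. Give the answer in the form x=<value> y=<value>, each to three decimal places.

x=-13.733 y=25.373

eq1: (x − 26.956)² + (y + 34.278)² = 72.2063894760²
eq2: (x − 0.613)² + (y − 16.267)² = 16.9914270767²
eq3: (x − 14.640)² + (y − 33.245)² = 29.4444538931²
eq2−eq1, eq2−eq3 (x²,y² cancel):
  52.686·x − 101.090·y = -3288.437925
  28.054·x + 33.956·y = 476.301296
det = 52.686·33.956 − -101.090·28.054 = 4624.984676
x = (-3288.437925·33.956 − -101.090·476.301296) / 4624.984676 = -13.732564
y = (52.686·476.301296 − -3288.437925·28.054) / 4624.984676 = 25.372678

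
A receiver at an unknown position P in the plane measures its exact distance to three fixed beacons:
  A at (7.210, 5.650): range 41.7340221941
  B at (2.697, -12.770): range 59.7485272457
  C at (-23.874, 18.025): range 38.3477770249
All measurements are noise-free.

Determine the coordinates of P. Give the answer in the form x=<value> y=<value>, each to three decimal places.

eq1: (x − 7.210)² + (y − 5.650)² = 41.7340221941²
eq2: (x − 2.697)² + (y + 12.770)² = 59.7485272457²
eq3: (x + 23.874)² + (y − 18.025)² = 38.3477770249²
eq2−eq1, eq2−eq3 (x²,y² cancel):
  9.026·x + 36.840·y = 1741.717791
  -53.142·x + 61.590·y = 2823.856297
det = 9.026·61.590 − 36.840·-53.142 = 2513.662620
x = (1741.717791·61.590 − 36.840·2823.856297) / 2513.662620 = 1.289566
y = (9.026·2823.856297 − 1741.717791·-53.142) / 2513.662620 = 46.961948

x=1.290 y=46.962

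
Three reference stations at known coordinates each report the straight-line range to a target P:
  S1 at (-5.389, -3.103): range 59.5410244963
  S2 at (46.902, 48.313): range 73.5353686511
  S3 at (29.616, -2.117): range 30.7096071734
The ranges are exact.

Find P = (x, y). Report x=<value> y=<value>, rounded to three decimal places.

eq1: (x + 5.389)² + (y + 3.103)² = 59.5410244963²
eq2: (x − 46.902)² + (y − 48.313)² = 73.5353686511²
eq3: (x − 29.616)² + (y + 2.117)² = 30.7096071734²
eq2−eq1, eq2−eq3 (x²,y² cancel):
  -104.582·x − 102.832·y = -2632.956798
  -34.572·x − 100.860·y = 812.016042
det = -104.582·-100.860 − -102.832·-34.572 = 6993.032616
x = (-2632.956798·-100.860 − -102.832·812.016042) / 6993.032616 = 49.915577
y = (-104.582·812.016042 − -2632.956798·-34.572) / 6993.032616 = -25.160593

x=49.916 y=-25.161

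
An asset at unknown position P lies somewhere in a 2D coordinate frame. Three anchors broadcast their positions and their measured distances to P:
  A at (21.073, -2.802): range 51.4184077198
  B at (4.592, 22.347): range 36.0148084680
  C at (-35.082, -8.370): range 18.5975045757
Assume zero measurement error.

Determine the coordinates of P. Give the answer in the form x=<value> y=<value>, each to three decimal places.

x=-28.930 y=9.180

eq1: (x − 21.073)² + (y + 2.802)² = 51.4184077198²
eq2: (x − 4.592)² + (y − 22.347)² = 36.0148084680²
eq3: (x + 35.082)² + (y + 8.370)² = 18.5975045757²
eq2−eq3, eq2−eq1 (x²,y² cancel):
  -79.348·x − 61.434·y = 1731.528004
  32.962·x − 50.298·y = -1415.338563
det = -79.348·-50.298 − -61.434·32.962 = 6016.033212
x = (1731.528004·-50.298 − -61.434·-1415.338563) / 6016.033212 = -28.929745
y = (-79.348·-1415.338563 − 1731.528004·32.962) / 6016.033212 = 9.180411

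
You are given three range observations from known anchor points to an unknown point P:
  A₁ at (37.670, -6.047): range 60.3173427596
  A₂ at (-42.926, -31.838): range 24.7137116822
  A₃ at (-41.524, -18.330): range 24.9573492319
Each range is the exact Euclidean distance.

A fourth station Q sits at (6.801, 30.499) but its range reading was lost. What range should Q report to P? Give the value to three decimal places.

63.735

eq1: (x − 37.670)² + (y + 6.047)² = 60.3173427596²
eq2: (x + 42.926)² + (y + 31.838)² = 24.7137116822²
eq3: (x + 41.524)² + (y + 18.330)² = 24.9573492319²
eq2−eq1, eq2−eq3 (x²,y² cancel):
  161.192·x + 51.582·y = -4428.118903
  2.804·x + 27.016·y = -808.169980
det = 161.192·27.016 − 51.582·2.804 = 4210.127144
x = (-4428.118903·27.016 − 51.582·-808.169980) / 4210.127144 = -18.513226
y = (161.192·-808.169980 − -4428.118903·2.804) / 4210.127144 = -27.993000
|P − Q| = √((-18.513226 − 6.801)² + (-27.993000 − 30.499)²) = 63.734795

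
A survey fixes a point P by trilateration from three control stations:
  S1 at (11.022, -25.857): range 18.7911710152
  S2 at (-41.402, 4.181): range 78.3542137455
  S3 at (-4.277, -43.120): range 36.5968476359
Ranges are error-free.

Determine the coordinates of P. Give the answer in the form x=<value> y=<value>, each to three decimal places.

eq1: (x − 11.022)² + (y + 25.857)² = 18.7911710152²
eq2: (x + 41.402)² + (y − 4.181)² = 78.3542137455²
eq3: (x + 4.277)² + (y + 43.120)² = 36.5968476359²
eq2−eq1, eq2−eq3 (x²,y² cancel):
  104.848·x − 60.076·y = 4844.737272
  74.250·x − 94.602·y = 4946.074319
det = 104.848·-94.602 − -60.076·74.250 = -5458.187496
x = (4844.737272·-94.602 − -60.076·4946.074319) / -5458.187496 = 29.530219
y = (104.848·4946.074319 − 4844.737272·74.250) / -5458.187496 = -29.105680

x=29.530 y=-29.106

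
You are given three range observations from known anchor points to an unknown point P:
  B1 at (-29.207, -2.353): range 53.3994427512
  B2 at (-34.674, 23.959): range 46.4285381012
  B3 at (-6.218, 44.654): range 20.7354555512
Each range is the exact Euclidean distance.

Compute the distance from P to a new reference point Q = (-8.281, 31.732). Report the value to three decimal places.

eq1: (x + 29.207)² + (y + 2.353)² = 53.3994427512²
eq2: (x + 34.674)² + (y − 23.959)² = 46.4285381012²
eq3: (x + 6.218)² + (y − 44.654)² = 20.7354555512²
eq3−eq2, eq3−eq1 (x²,y² cancel):
  -56.912·x − 41.390·y = -1981.973316
  -45.978·x − 94.014·y = -3595.599151
det = -56.912·-94.014 − -41.390·-45.978 = 3447.495348
x = (-1981.973316·-94.014 − -41.390·-3595.599151) / 3447.495348 = 10.880766
y = (-56.912·-3595.599151 − -1981.973316·-45.978) / 3447.495348 = 32.924068
|P − Q| = √((10.880766 − -8.281)² + (32.924068 − 31.732)²) = 19.198810

19.199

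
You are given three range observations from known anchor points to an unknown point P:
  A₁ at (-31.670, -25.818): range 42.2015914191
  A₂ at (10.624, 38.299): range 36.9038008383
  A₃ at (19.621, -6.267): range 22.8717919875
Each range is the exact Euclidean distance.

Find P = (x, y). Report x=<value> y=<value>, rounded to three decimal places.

eq1: (x + 31.670)² + (y + 25.818)² = 42.2015914191²
eq2: (x − 10.624)² + (y − 38.299)² = 36.9038008383²
eq3: (x − 19.621)² + (y + 6.267)² = 22.8717919875²
eq2−eq1, eq2−eq3 (x²,y² cancel):
  -84.588·x − 128.234·y = -329.208555
  17.994·x − 89.132·y = -316.652199
det = -84.588·-89.132 − -128.234·17.994 = 9846.940212
x = (-329.208555·-89.132 − -128.234·-316.652199) / 9846.940212 = -1.143763
y = (-84.588·-316.652199 − -329.208555·17.994) / 9846.940212 = 3.321718

x=-1.144 y=3.322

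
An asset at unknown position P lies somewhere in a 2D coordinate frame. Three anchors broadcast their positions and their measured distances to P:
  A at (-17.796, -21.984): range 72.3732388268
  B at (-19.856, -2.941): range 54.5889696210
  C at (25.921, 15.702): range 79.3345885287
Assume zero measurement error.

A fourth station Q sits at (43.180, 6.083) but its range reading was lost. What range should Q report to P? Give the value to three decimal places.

98.918

eq1: (x + 17.796)² + (y + 21.984)² = 72.3732388268²
eq2: (x + 19.856)² + (y + 2.941)² = 54.5889696210²
eq3: (x − 25.921)² + (y − 15.702)² = 79.3345885287²
eq1−eq3, eq1−eq2 (x²,y² cancel):
  87.434·x + 75.372·y = -937.634066
  -4.120·x + 38.086·y = 1860.846439
det = 87.434·38.086 − 75.372·-4.120 = 3640.543964
x = (-937.634066·38.086 − 75.372·1860.846439) / 3640.543964 = -48.335208
y = (87.434·1860.846439 − -937.634066·-4.120) / 3640.543964 = 43.630347
|P − Q| = √((-48.335208 − 43.180)² + (43.630347 − 6.083)²) = 98.918332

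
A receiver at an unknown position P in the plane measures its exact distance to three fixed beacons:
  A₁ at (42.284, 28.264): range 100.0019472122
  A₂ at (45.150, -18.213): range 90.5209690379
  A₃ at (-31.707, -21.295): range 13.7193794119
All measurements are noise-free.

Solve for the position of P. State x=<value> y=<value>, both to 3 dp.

x=-45.355 y=-19.900

eq1: (x − 42.284)² + (y − 28.264)² = 100.0019472122²
eq2: (x − 45.150)² + (y + 18.213)² = 90.5209690379²
eq3: (x + 31.707)² + (y + 21.295)² = 13.7193794119²
eq3−eq1, eq3−eq2 (x²,y² cancel):
  147.982·x + 99.118·y = -8684.188597
  153.714·x + 6.164·y = -7094.399469
det = 147.982·6.164 − 99.118·153.714 = -14323.663204
x = (-8684.188597·6.164 − 99.118·-7094.399469) / -14323.663204 = -45.355252
y = (147.982·-7094.399469 − -8684.188597·153.714) / -14323.663204 = -19.899794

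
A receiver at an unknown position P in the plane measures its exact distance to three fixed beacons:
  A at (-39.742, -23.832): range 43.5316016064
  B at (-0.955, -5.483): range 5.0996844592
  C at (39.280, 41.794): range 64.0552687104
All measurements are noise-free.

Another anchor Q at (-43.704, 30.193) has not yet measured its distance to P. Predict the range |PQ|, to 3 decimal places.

60.463

eq1: (x + 39.742)² + (y + 23.832)² = 43.5316016064²
eq2: (x + 0.955)² + (y + 5.483)² = 5.0996844592²
eq3: (x − 39.280)² + (y − 41.794)² = 64.0552687104²
eq3−eq2, eq3−eq1 (x²,y² cancel):
  -80.470·x − 94.554·y = 818.389146
  -158.044·x − 131.252·y = 1065.811063
det = -80.470·-131.252 − -94.554·-158.044 = -4381.843936
x = (818.389146·-131.252 − -94.554·1065.811063) / -4381.843936 = 1.515004
y = (-80.470·1065.811063 − 818.389146·-158.044) / -4381.843936 = -9.944598
|P − Q| = √((1.515004 − -43.704)² + (-9.944598 − 30.193)²) = 60.463089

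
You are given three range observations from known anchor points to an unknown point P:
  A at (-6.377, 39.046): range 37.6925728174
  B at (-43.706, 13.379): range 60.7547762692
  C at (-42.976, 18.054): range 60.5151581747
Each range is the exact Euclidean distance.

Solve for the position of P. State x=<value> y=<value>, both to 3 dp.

x=16.919 y=9.415

eq1: (x + 6.377)² + (y − 39.046)² = 37.6925728174²
eq2: (x + 43.706)² + (y − 13.379)² = 60.7547762692²
eq3: (x + 42.976)² + (y − 18.054)² = 60.5151581747²
eq3−eq1, eq3−eq2 (x²,y² cancel):
  73.198·x + 41.984·y = 1633.727076
  -1.460·x − 9.350·y = -112.729886
det = 73.198·-9.350 − 41.984·-1.460 = -623.104660
x = (1633.727076·-9.350 − 41.984·-112.729886) / -623.104660 = 16.919303
y = (73.198·-112.729886 − 1633.727076·-1.460) / -623.104660 = 9.414728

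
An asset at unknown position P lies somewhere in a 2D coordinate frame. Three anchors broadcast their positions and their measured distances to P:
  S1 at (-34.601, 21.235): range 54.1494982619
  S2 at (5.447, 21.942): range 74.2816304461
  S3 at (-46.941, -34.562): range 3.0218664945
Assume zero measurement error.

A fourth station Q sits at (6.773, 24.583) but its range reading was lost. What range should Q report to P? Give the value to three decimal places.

eq1: (x + 34.601)² + (y − 21.235)² = 54.1494982619²
eq2: (x − 5.447)² + (y − 21.942)² = 74.2816304461²
eq3: (x + 46.941)² + (y + 34.562)² = 3.0218664945²
eq2−eq3, eq2−eq1 (x²,y² cancel):
  -104.776·x − 113.008·y = 8395.497097
  -80.096·x − 1.414·y = 3722.625713
det = -104.776·-1.414 − -113.008·-80.096 = -8903.335504
x = (8395.497097·-1.414 − -113.008·3722.625713) / -8903.335504 = -45.917090
y = (-104.776·3722.625713 − 8395.497097·-80.096) / -8903.335504 = -31.718888
|P − Q| = √((-45.917090 − 6.773)² + (-31.718888 − 24.583)²) = 77.111271

77.111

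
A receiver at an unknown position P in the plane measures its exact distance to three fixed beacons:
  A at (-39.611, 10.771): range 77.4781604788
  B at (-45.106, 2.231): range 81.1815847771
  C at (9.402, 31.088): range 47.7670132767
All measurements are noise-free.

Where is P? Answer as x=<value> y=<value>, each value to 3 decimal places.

eq1: (x + 39.611)² + (y − 10.771)² = 77.4781604788²
eq2: (x + 45.106)² + (y − 2.231)² = 81.1815847771²
eq3: (x − 9.402)² + (y − 31.088)² = 47.7670132767²
eq1−eq3, eq1−eq2 (x²,y² cancel):
  98.026·x + 40.634·y = 3090.993380
  -10.990·x − 17.080·y = -233.101521
det = 98.026·-17.080 − 40.634·-10.990 = -1227.716420
x = (3090.993380·-17.080 − 40.634·-233.101521) / -1227.716420 = 35.286911
y = (98.026·-233.101521 − 3090.993380·-10.990) / -1227.716420 = -9.057472

x=35.287 y=-9.057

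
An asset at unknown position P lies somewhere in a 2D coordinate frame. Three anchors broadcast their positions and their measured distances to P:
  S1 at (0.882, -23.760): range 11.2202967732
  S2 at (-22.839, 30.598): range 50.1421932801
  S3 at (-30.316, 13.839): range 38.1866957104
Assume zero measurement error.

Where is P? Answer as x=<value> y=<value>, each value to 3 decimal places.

x=-8.369 y=-17.411

eq1: (x − 0.882)² + (y + 23.760)² = 11.2202967732²
eq2: (x + 22.839)² + (y − 30.598)² = 50.1421932801²
eq3: (x + 30.316)² + (y − 13.839)² = 38.1866957104²
eq3−eq1, eq3−eq2 (x²,y² cancel):
  62.396·x − 75.198·y = 787.066417
  14.954·x + 33.518·y = -708.736070
det = 62.396·33.518 − -75.198·14.954 = 3215.900020
x = (787.066417·33.518 − -75.198·-708.736070) / 3215.900020 = -8.369241
y = (62.396·-708.736070 − 787.066417·14.954) / 3215.900020 = -17.411016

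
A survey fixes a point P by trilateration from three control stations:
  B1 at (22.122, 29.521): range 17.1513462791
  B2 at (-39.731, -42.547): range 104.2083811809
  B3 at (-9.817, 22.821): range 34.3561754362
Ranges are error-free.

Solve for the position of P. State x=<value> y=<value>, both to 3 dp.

eq1: (x − 22.122)² + (y − 29.521)² = 17.1513462791²
eq2: (x + 39.731)² + (y + 42.547)² = 104.2083811809²
eq3: (x + 9.817)² + (y − 22.821)² = 34.3561754362²
eq3−eq2, eq3−eq1 (x²,y² cancel):
  -59.828·x − 130.736·y = -6907.411878
  63.878·x + 13.400·y = 1629.878906
det = -59.828·13.400 − -130.736·63.878 = 7549.459008
x = (-6907.411878·13.400 − -130.736·1629.878906) / 7549.459008 = 15.964658
y = (-59.828·1629.878906 − -6907.411878·63.878) / 7549.459008 = 45.528992

x=15.965 y=45.529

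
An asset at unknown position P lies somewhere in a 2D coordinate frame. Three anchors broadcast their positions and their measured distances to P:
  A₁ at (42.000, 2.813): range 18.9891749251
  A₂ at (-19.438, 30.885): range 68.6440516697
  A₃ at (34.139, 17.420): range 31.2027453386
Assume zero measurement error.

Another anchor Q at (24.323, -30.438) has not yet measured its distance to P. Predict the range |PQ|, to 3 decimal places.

18.678

eq1: (x − 42.000)² + (y − 2.813)² = 18.9891749251²
eq2: (x + 19.438)² + (y − 30.885)² = 68.6440516697²
eq3: (x − 34.139)² + (y − 17.420)² = 31.2027453386²
eq1−eq2, eq1−eq3 (x²,y² cancel):
  -122.876·x + 56.144·y = -4791.610965
  -15.722·x + 29.214·y = -916.007800
det = -122.876·29.214 − 56.144·-15.722 = -2707.003496
x = (-4791.610965·29.214 − 56.144·-916.007800) / -2707.003496 = 32.712843
y = (-122.876·-916.007800 − -4791.610965·-15.722) / -2707.003496 = -13.750136
|P − Q| = √((32.712843 − 24.323)² + (-13.750136 − -30.438)²) = 18.678176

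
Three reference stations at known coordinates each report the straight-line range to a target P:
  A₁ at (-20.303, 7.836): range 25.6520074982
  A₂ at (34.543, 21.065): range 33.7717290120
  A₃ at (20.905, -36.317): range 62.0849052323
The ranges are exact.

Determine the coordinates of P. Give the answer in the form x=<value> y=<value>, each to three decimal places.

eq1: (x + 20.303)² + (y − 7.836)² = 25.6520074982²
eq2: (x − 34.543)² + (y − 21.065)² = 33.7717290120²
eq3: (x − 20.905)² + (y + 36.317)² = 62.0849052323²
eq3−eq1, eq3−eq2 (x²,y² cancel):
  -82.416·x + 88.306·y = 1914.181160
  27.276·x + 114.764·y = 2595.015337
det = -82.416·114.764 − 88.306·27.276 = -11867.024280
x = (1914.181160·114.764 − 88.306·2595.015337) / -11867.024280 = 0.798544
y = (-82.416·2595.015337 − 1914.181160·27.276) / -11867.024280 = 22.421964

x=0.799 y=22.422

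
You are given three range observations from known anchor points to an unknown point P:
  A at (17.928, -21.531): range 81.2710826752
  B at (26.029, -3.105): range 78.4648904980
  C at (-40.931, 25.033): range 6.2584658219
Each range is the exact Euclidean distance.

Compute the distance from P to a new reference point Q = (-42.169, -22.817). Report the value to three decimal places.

52.367

eq1: (x − 17.928)² + (y + 21.531)² = 81.2710826752²
eq2: (x − 26.029)² + (y + 3.105)² = 78.4648904980²
eq3: (x + 40.931)² + (y − 25.033)² = 6.2584658219²
eq1−eq2, eq1−eq3 (x²,y² cancel):
  16.202·x + 36.852·y = 350.402559
  -117.718·x + 93.128·y = 8082.821190
det = 16.202·93.128 − 36.852·-117.718 = 5847.003592
x = (350.402559·93.128 − 36.852·8082.821190) / 5847.003592 = -45.362694
y = (16.202·8082.821190 − 350.402559·-117.718) / 5847.003592 = 29.452104
|P − Q| = √((-45.362694 − -42.169)² + (29.452104 − -22.817)²) = 52.366582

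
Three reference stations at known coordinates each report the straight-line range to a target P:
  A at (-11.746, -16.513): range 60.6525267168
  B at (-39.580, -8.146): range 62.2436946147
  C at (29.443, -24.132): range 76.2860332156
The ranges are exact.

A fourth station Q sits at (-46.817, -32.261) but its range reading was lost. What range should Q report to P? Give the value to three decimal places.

86.659

eq1: (x + 11.746)² + (y + 16.513)² = 60.6525267168²
eq2: (x + 39.580)² + (y + 8.146)² = 62.2436946147²
eq3: (x − 29.443)² + (y + 24.132)² = 76.2860332156²
eq2−eq1, eq2−eq3 (x²,y² cancel):
  55.668·x − 16.734·y = -1026.737509
  138.046·x − 31.972·y = -2128.971387
det = 55.668·-31.972 − -16.734·138.046 = 530.244468
x = (-1026.737509·-31.972 − -16.734·-2128.971387) / 530.244468 = -5.279368
y = (55.668·-2128.971387 − -1026.737509·138.046) / 530.244468 = 43.793813
|P − Q| = √((-5.279368 − -46.817)² + (43.793813 − -32.261)²) = 86.658580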